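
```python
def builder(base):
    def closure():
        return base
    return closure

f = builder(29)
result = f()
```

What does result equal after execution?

Step 1: builder(29) creates closure capturing base = 29.
Step 2: f() returns the captured base = 29.
Step 3: result = 29

The answer is 29.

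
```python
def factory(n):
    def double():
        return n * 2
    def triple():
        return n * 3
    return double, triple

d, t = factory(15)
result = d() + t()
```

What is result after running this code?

Step 1: Both closures capture the same n = 15.
Step 2: d() = 15 * 2 = 30, t() = 15 * 3 = 45.
Step 3: result = 30 + 45 = 75

The answer is 75.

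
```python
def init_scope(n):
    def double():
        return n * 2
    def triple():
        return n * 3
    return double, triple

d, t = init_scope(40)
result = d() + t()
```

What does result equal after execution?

Step 1: Both closures capture the same n = 40.
Step 2: d() = 40 * 2 = 80, t() = 40 * 3 = 120.
Step 3: result = 80 + 120 = 200

The answer is 200.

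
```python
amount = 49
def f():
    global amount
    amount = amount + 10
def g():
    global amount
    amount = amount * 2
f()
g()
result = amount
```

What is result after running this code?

Step 1: amount = 49.
Step 2: f() adds 10: amount = 49 + 10 = 59.
Step 3: g() doubles: amount = 59 * 2 = 118.
Step 4: result = 118

The answer is 118.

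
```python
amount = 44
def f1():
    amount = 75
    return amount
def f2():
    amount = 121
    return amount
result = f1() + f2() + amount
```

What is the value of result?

Step 1: Each function shadows global amount with its own local.
Step 2: f1() returns 75, f2() returns 121.
Step 3: Global amount = 44 is unchanged. result = 75 + 121 + 44 = 240

The answer is 240.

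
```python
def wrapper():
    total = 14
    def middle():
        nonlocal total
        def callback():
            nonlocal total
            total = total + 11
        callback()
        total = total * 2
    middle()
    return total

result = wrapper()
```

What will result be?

Step 1: total = 14.
Step 2: callback() adds 11: total = 14 + 11 = 25.
Step 3: middle() doubles: total = 25 * 2 = 50.
Step 4: result = 50

The answer is 50.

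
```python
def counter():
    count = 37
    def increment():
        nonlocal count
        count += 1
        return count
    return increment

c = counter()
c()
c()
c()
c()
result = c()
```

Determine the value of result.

Step 1: counter() creates closure with count = 37.
Step 2: Each c() call increments count via nonlocal. After 5 calls: 37 + 5 = 42.
Step 3: result = 42

The answer is 42.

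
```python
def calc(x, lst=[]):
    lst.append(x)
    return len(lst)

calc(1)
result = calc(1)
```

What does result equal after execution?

Step 1: Mutable default list persists between calls.
Step 2: First call: lst = [1], len = 1. Second call: lst = [1, 1], len = 2.
Step 3: result = 2

The answer is 2.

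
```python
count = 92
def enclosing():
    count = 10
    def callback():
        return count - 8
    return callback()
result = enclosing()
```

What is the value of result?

Step 1: enclosing() shadows global count with count = 10.
Step 2: callback() finds count = 10 in enclosing scope, computes 10 - 8 = 2.
Step 3: result = 2

The answer is 2.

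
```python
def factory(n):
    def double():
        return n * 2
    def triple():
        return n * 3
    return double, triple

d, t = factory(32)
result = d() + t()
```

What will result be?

Step 1: Both closures capture the same n = 32.
Step 2: d() = 32 * 2 = 64, t() = 32 * 3 = 96.
Step 3: result = 64 + 96 = 160

The answer is 160.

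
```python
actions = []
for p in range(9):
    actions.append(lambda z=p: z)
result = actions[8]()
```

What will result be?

Step 1: Default argument z=p captures p's value at each iteration.
Step 2: actions[8] captured z = 8 when p was 8.
Step 3: result = 8

The answer is 8.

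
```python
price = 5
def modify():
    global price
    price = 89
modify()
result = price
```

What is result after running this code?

Step 1: price = 5 globally.
Step 2: modify() declares global price and sets it to 89.
Step 3: After modify(), global price = 89. result = 89

The answer is 89.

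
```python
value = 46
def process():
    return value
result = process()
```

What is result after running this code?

Step 1: value = 46 is defined in the global scope.
Step 2: process() looks up value. No local value exists, so Python checks the global scope via LEGB rule and finds value = 46.
Step 3: result = 46

The answer is 46.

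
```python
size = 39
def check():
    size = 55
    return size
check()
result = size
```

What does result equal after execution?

Step 1: Global size = 39.
Step 2: check() creates local size = 55 (shadow, not modification).
Step 3: After check() returns, global size is unchanged. result = 39

The answer is 39.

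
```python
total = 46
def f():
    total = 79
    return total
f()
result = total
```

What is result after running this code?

Step 1: total = 46 globally.
Step 2: f() creates a LOCAL total = 79 (no global keyword!).
Step 3: The global total is unchanged. result = 46

The answer is 46.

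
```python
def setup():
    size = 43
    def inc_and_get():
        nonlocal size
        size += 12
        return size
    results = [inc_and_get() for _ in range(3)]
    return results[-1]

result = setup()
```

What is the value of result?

Step 1: size = 43.
Step 2: Three calls to inc_and_get(), each adding 12.
Step 3: Last value = 43 + 12 * 3 = 79

The answer is 79.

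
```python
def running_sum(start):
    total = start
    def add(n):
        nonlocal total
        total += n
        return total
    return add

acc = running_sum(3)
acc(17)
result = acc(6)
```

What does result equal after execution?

Step 1: running_sum(3) creates closure with total = 3.
Step 2: First acc(17): total = 3 + 17 = 20.
Step 3: Second acc(6): total = 20 + 6 = 26. result = 26

The answer is 26.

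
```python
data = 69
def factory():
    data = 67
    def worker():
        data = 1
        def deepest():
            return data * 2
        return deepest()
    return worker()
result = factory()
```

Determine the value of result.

Step 1: deepest() looks up data through LEGB: not local, finds data = 1 in enclosing worker().
Step 2: Returns 1 * 2 = 2.
Step 3: result = 2

The answer is 2.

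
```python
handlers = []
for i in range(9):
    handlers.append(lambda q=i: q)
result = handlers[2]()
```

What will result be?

Step 1: Default argument q=i captures i's value at each iteration.
Step 2: handlers[2] captured q = 2 when i was 2.
Step 3: result = 2

The answer is 2.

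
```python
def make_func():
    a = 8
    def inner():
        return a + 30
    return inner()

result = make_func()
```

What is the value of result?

Step 1: make_func() defines a = 8.
Step 2: inner() reads a = 8 from enclosing scope, returns 8 + 30 = 38.
Step 3: result = 38

The answer is 38.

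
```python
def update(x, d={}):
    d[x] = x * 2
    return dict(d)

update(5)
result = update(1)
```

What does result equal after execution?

Step 1: Mutable default dict is shared across calls.
Step 2: First call adds 5: 10. Second call adds 1: 2.
Step 3: result = {5: 10, 1: 2}

The answer is {5: 10, 1: 2}.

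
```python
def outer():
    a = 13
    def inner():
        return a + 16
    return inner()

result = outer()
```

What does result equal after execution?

Step 1: outer() defines a = 13.
Step 2: inner() reads a = 13 from enclosing scope, returns 13 + 16 = 29.
Step 3: result = 29

The answer is 29.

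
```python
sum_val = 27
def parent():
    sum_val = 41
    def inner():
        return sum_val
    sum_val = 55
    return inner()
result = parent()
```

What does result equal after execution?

Step 1: parent() sets sum_val = 41, then later sum_val = 55.
Step 2: inner() is called after sum_val is reassigned to 55. Closures capture variables by reference, not by value.
Step 3: result = 55

The answer is 55.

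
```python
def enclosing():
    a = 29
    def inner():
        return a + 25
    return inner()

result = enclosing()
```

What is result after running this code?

Step 1: enclosing() defines a = 29.
Step 2: inner() reads a = 29 from enclosing scope, returns 29 + 25 = 54.
Step 3: result = 54

The answer is 54.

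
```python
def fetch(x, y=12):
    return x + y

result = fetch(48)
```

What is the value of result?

Step 1: fetch(48) uses default y = 12.
Step 2: Returns 48 + 12 = 60.
Step 3: result = 60

The answer is 60.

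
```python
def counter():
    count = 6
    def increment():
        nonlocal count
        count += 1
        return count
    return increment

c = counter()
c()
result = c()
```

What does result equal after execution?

Step 1: counter() creates closure with count = 6.
Step 2: Each c() call increments count via nonlocal. After 2 calls: 6 + 2 = 8.
Step 3: result = 8

The answer is 8.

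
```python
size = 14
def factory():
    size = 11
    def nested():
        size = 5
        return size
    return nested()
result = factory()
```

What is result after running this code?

Step 1: Three scopes define size: global (14), factory (11), nested (5).
Step 2: nested() has its own local size = 5, which shadows both enclosing and global.
Step 3: result = 5 (local wins in LEGB)

The answer is 5.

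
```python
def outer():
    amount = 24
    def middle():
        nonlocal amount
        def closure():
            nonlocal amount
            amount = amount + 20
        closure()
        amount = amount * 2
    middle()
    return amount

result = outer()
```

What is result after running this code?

Step 1: amount = 24.
Step 2: closure() adds 20: amount = 24 + 20 = 44.
Step 3: middle() doubles: amount = 44 * 2 = 88.
Step 4: result = 88

The answer is 88.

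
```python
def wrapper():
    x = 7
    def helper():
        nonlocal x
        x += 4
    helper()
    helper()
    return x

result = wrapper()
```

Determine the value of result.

Step 1: x starts at 7.
Step 2: helper() is called 2 times, each adding 4.
Step 3: x = 7 + 4 * 2 = 15

The answer is 15.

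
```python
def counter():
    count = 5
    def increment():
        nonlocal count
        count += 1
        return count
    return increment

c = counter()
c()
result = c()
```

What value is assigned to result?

Step 1: counter() creates closure with count = 5.
Step 2: Each c() call increments count via nonlocal. After 2 calls: 5 + 2 = 7.
Step 3: result = 7

The answer is 7.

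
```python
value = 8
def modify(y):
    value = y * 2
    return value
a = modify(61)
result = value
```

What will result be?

Step 1: Global value = 8.
Step 2: modify(61) creates local value = 61 * 2 = 122.
Step 3: Global value unchanged because no global keyword. result = 8

The answer is 8.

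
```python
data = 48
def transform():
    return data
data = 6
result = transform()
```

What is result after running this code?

Step 1: data is first set to 48, then reassigned to 6.
Step 2: transform() is called after the reassignment, so it looks up the current global data = 6.
Step 3: result = 6

The answer is 6.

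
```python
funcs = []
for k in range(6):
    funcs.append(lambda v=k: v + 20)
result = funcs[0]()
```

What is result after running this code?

Step 1: Default argument v=k captures k's value at definition time.
Step 2: funcs[0] was defined when k = 0, so v defaults to 0.
Step 3: result = 0 + 20 = 20 (default arg fixes the late binding issue)

The answer is 20.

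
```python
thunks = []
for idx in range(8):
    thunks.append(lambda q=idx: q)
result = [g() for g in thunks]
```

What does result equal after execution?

Step 1: Default arg q=idx captures idx at each iteration.
Step 2: Each lambda has its own default: 0, 1, ..., 7.
Step 3: result = [0, 1, 2, 3, 4, 5, 6, 7]

The answer is [0, 1, 2, 3, 4, 5, 6, 7].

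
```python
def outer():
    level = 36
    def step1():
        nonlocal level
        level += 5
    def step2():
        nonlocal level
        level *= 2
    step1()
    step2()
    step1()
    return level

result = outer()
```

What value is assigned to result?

Step 1: level = 36.
Step 2: step1(): level = 36 + 5 = 41.
Step 3: step2(): level = 41 * 2 = 82.
Step 4: step1(): level = 82 + 5 = 87. result = 87

The answer is 87.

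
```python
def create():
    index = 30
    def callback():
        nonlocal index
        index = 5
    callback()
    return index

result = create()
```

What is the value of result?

Step 1: create() sets index = 30.
Step 2: callback() uses nonlocal to reassign index = 5.
Step 3: result = 5

The answer is 5.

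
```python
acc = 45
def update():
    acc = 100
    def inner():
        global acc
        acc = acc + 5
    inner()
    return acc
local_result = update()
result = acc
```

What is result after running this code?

Step 1: Global acc = 45. update() creates local acc = 100.
Step 2: inner() declares global acc and adds 5: global acc = 45 + 5 = 50.
Step 3: update() returns its local acc = 100 (unaffected by inner).
Step 4: result = global acc = 50

The answer is 50.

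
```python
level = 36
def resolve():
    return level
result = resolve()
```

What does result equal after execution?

Step 1: level = 36 is defined in the global scope.
Step 2: resolve() looks up level. No local level exists, so Python checks the global scope via LEGB rule and finds level = 36.
Step 3: result = 36

The answer is 36.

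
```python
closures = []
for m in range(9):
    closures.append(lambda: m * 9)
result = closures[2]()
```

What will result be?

Step 1: All lambdas reference the same variable m (late binding).
Step 2: After the loop, m = 8. Every lambda returns m * 9.
Step 3: closures[2]() = 8 * 9 = 72

The answer is 72.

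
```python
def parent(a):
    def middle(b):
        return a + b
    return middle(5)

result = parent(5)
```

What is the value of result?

Step 1: parent(5) passes a = 5.
Step 2: middle(5) has b = 5, reads a = 5 from enclosing.
Step 3: result = 5 + 5 = 10

The answer is 10.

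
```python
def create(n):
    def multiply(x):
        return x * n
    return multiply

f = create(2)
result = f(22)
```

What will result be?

Step 1: create(2) returns multiply closure with n = 2.
Step 2: f(22) computes 22 * 2 = 44.
Step 3: result = 44

The answer is 44.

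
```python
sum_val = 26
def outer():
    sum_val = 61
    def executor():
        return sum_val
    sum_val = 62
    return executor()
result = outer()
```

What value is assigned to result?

Step 1: outer() sets sum_val = 61, then later sum_val = 62.
Step 2: executor() is called after sum_val is reassigned to 62. Closures capture variables by reference, not by value.
Step 3: result = 62

The answer is 62.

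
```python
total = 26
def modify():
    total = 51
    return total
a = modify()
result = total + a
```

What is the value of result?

Step 1: Global total = 26. modify() returns local total = 51.
Step 2: a = 51. Global total still = 26.
Step 3: result = 26 + 51 = 77

The answer is 77.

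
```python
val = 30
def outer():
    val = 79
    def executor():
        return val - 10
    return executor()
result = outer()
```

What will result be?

Step 1: outer() shadows global val with val = 79.
Step 2: executor() finds val = 79 in enclosing scope, computes 79 - 10 = 69.
Step 3: result = 69

The answer is 69.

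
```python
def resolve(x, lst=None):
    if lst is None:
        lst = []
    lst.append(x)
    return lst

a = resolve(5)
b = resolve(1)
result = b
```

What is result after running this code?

Step 1: None default with guard creates a NEW list each call.
Step 2: a = [5] (fresh list). b = [1] (another fresh list).
Step 3: result = [1] (this is the fix for mutable default)

The answer is [1].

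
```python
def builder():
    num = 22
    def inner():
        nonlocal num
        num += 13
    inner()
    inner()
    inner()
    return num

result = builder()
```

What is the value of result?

Step 1: num starts at 22.
Step 2: inner() is called 3 times, each adding 13.
Step 3: num = 22 + 13 * 3 = 61

The answer is 61.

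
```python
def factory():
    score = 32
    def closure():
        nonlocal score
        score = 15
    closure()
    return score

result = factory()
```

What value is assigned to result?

Step 1: factory() sets score = 32.
Step 2: closure() uses nonlocal to reassign score = 15.
Step 3: result = 15

The answer is 15.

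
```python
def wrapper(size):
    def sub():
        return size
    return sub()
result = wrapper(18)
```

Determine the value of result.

Step 1: wrapper(18) binds parameter size = 18.
Step 2: sub() looks up size in enclosing scope and finds the parameter size = 18.
Step 3: result = 18

The answer is 18.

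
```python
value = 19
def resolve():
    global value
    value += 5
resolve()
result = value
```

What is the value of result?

Step 1: value = 19 globally.
Step 2: resolve() modifies global value: value += 5 = 24.
Step 3: result = 24

The answer is 24.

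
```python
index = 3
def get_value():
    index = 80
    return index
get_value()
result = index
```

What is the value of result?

Step 1: Global index = 3.
Step 2: get_value() creates local index = 80 (shadow, not modification).
Step 3: After get_value() returns, global index is unchanged. result = 3

The answer is 3.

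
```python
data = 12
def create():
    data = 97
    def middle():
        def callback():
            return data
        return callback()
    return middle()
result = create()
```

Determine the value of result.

Step 1: create() defines data = 97. middle() and callback() have no local data.
Step 2: callback() checks local (none), enclosing middle() (none), enclosing create() and finds data = 97.
Step 3: result = 97

The answer is 97.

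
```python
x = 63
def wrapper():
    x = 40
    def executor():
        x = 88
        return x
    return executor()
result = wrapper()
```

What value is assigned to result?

Step 1: Three scopes define x: global (63), wrapper (40), executor (88).
Step 2: executor() has its own local x = 88, which shadows both enclosing and global.
Step 3: result = 88 (local wins in LEGB)

The answer is 88.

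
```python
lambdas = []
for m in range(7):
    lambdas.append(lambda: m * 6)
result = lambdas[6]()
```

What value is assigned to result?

Step 1: All lambdas reference the same variable m (late binding).
Step 2: After the loop, m = 6. Every lambda returns m * 6.
Step 3: lambdas[6]() = 6 * 6 = 36

The answer is 36.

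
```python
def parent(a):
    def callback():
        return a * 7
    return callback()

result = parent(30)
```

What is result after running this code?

Step 1: parent(30) binds parameter a = 30.
Step 2: callback() accesses a = 30 from enclosing scope.
Step 3: result = 30 * 7 = 210

The answer is 210.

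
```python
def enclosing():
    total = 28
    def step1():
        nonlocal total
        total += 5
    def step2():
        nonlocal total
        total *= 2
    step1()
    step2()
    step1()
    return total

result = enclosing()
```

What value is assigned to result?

Step 1: total = 28.
Step 2: step1(): total = 28 + 5 = 33.
Step 3: step2(): total = 33 * 2 = 66.
Step 4: step1(): total = 66 + 5 = 71. result = 71

The answer is 71.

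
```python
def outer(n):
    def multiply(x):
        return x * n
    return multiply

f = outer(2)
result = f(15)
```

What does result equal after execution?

Step 1: outer(2) returns multiply closure with n = 2.
Step 2: f(15) computes 15 * 2 = 30.
Step 3: result = 30

The answer is 30.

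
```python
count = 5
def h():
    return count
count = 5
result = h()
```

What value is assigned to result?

Step 1: count is first set to 5, then reassigned to 5.
Step 2: h() is called after the reassignment, so it looks up the current global count = 5.
Step 3: result = 5

The answer is 5.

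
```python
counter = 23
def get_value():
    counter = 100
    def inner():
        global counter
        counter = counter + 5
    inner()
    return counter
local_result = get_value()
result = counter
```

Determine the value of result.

Step 1: Global counter = 23. get_value() creates local counter = 100.
Step 2: inner() declares global counter and adds 5: global counter = 23 + 5 = 28.
Step 3: get_value() returns its local counter = 100 (unaffected by inner).
Step 4: result = global counter = 28

The answer is 28.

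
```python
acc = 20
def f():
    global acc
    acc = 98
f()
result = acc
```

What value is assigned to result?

Step 1: acc = 20 globally.
Step 2: f() declares global acc and sets it to 98.
Step 3: After f(), global acc = 98. result = 98

The answer is 98.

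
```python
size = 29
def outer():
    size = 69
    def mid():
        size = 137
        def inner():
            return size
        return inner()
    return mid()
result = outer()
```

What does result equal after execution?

Step 1: Three levels of shadowing: global 29, outer 69, mid 137.
Step 2: inner() finds size = 137 in enclosing mid() scope.
Step 3: result = 137

The answer is 137.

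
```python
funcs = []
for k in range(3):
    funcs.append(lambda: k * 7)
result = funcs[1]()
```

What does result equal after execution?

Step 1: All lambdas reference the same variable k (late binding).
Step 2: After the loop, k = 2. Every lambda returns k * 7.
Step 3: funcs[1]() = 2 * 7 = 14

The answer is 14.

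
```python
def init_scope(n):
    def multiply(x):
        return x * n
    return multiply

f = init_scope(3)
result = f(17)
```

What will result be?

Step 1: init_scope(3) returns multiply closure with n = 3.
Step 2: f(17) computes 17 * 3 = 51.
Step 3: result = 51

The answer is 51.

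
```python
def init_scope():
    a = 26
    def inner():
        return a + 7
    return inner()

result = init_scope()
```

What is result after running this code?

Step 1: init_scope() defines a = 26.
Step 2: inner() reads a = 26 from enclosing scope, returns 26 + 7 = 33.
Step 3: result = 33

The answer is 33.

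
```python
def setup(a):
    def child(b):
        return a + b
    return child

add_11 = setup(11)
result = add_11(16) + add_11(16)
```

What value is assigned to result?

Step 1: add_11 captures a = 11.
Step 2: add_11(16) = 11 + 16 = 27, called twice.
Step 3: result = 27 + 27 = 54

The answer is 54.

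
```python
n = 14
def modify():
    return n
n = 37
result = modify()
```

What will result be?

Step 1: n is first set to 14, then reassigned to 37.
Step 2: modify() is called after the reassignment, so it looks up the current global n = 37.
Step 3: result = 37

The answer is 37.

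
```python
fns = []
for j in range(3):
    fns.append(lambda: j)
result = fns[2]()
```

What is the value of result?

Step 1: The loop creates 3 lambdas, all referencing the same variable j.
Step 2: After the loop, j = 2 (final value).
Step 3: fns[2]() looks up j at call time and finds 2. This is the late binding gotcha. result = 2

The answer is 2.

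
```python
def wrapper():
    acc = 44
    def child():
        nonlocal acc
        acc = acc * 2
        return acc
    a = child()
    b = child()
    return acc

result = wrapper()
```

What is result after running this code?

Step 1: acc starts at 44.
Step 2: First child(): acc = 44 * 2 = 88.
Step 3: Second child(): acc = 88 * 2 = 176.
Step 4: result = 176

The answer is 176.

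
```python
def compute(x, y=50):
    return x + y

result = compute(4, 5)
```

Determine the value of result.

Step 1: compute(4, 5) overrides default y with 5.
Step 2: Returns 4 + 5 = 9.
Step 3: result = 9

The answer is 9.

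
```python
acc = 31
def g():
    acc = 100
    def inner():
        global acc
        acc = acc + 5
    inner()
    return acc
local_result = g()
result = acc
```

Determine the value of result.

Step 1: Global acc = 31. g() creates local acc = 100.
Step 2: inner() declares global acc and adds 5: global acc = 31 + 5 = 36.
Step 3: g() returns its local acc = 100 (unaffected by inner).
Step 4: result = global acc = 36

The answer is 36.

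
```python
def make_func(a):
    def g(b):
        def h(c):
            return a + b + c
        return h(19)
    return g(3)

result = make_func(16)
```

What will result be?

Step 1: a = 16, b = 3, c = 19 across three nested scopes.
Step 2: h() accesses all three via LEGB rule.
Step 3: result = 16 + 3 + 19 = 38

The answer is 38.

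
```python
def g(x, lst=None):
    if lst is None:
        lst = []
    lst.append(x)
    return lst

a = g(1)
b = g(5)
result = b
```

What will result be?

Step 1: None default with guard creates a NEW list each call.
Step 2: a = [1] (fresh list). b = [5] (another fresh list).
Step 3: result = [5] (this is the fix for mutable default)

The answer is [5].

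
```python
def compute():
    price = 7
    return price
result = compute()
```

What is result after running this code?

Step 1: compute() defines price = 7 in its local scope.
Step 2: return price finds the local variable price = 7.
Step 3: result = 7

The answer is 7.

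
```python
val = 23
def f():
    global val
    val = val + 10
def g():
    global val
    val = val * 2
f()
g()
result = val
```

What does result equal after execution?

Step 1: val = 23.
Step 2: f() adds 10: val = 23 + 10 = 33.
Step 3: g() doubles: val = 33 * 2 = 66.
Step 4: result = 66

The answer is 66.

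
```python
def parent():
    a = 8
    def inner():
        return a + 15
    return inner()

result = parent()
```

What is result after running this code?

Step 1: parent() defines a = 8.
Step 2: inner() reads a = 8 from enclosing scope, returns 8 + 15 = 23.
Step 3: result = 23

The answer is 23.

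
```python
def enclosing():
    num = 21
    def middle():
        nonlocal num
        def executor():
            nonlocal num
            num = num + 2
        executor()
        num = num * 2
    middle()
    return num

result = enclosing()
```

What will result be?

Step 1: num = 21.
Step 2: executor() adds 2: num = 21 + 2 = 23.
Step 3: middle() doubles: num = 23 * 2 = 46.
Step 4: result = 46

The answer is 46.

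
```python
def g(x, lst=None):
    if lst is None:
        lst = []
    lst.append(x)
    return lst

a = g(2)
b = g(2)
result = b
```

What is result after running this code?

Step 1: None default with guard creates a NEW list each call.
Step 2: a = [2] (fresh list). b = [2] (another fresh list).
Step 3: result = [2] (this is the fix for mutable default)

The answer is [2].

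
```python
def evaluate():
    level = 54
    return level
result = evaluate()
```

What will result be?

Step 1: evaluate() defines level = 54 in its local scope.
Step 2: return level finds the local variable level = 54.
Step 3: result = 54

The answer is 54.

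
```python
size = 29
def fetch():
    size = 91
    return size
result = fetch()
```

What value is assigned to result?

Step 1: Global size = 29.
Step 2: fetch() creates local size = 91, shadowing the global.
Step 3: Returns local size = 91. result = 91

The answer is 91.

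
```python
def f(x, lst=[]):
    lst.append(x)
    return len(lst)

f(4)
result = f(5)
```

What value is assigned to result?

Step 1: Mutable default list persists between calls.
Step 2: First call: lst = [4], len = 1. Second call: lst = [4, 5], len = 2.
Step 3: result = 2

The answer is 2.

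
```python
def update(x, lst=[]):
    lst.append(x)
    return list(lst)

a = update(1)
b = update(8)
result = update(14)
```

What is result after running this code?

Step 1: Default list is shared. list() creates copies for return values.
Step 2: Internal list grows: [1] -> [1, 8] -> [1, 8, 14].
Step 3: result = [1, 8, 14]

The answer is [1, 8, 14].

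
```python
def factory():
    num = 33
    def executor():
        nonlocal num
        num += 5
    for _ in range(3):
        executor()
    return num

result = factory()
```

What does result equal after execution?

Step 1: num = 33.
Step 2: executor() is called 3 times in a loop, each adding 5 via nonlocal.
Step 3: num = 33 + 5 * 3 = 48

The answer is 48.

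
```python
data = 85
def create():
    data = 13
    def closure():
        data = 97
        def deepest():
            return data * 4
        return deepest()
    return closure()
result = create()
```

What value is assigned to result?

Step 1: deepest() looks up data through LEGB: not local, finds data = 97 in enclosing closure().
Step 2: Returns 97 * 4 = 388.
Step 3: result = 388

The answer is 388.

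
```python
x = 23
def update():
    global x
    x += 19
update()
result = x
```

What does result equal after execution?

Step 1: x = 23 globally.
Step 2: update() modifies global x: x += 19 = 42.
Step 3: result = 42

The answer is 42.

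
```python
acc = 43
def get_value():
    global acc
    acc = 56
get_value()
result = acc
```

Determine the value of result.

Step 1: acc = 43 globally.
Step 2: get_value() declares global acc and sets it to 56.
Step 3: After get_value(), global acc = 56. result = 56

The answer is 56.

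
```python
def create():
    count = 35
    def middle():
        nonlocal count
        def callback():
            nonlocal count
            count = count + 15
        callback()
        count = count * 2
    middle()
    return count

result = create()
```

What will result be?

Step 1: count = 35.
Step 2: callback() adds 15: count = 35 + 15 = 50.
Step 3: middle() doubles: count = 50 * 2 = 100.
Step 4: result = 100

The answer is 100.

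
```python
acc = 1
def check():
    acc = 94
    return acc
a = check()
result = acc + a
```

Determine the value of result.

Step 1: Global acc = 1. check() returns local acc = 94.
Step 2: a = 94. Global acc still = 1.
Step 3: result = 1 + 94 = 95

The answer is 95.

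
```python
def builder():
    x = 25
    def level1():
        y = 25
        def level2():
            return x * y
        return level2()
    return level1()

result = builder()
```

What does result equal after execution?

Step 1: x = 25 in builder. y = 25 in level1.
Step 2: level2() reads x = 25 and y = 25 from enclosing scopes.
Step 3: result = 25 * 25 = 625

The answer is 625.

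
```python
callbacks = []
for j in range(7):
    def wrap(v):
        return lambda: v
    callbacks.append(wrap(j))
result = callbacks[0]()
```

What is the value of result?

Step 1: wrap(j) creates a new scope capturing v = j at call time.
Step 2: callbacks[0] = wrap(0), so its lambda captures v = 0.
Step 3: result = 0 (closure factory fixes late binding)

The answer is 0.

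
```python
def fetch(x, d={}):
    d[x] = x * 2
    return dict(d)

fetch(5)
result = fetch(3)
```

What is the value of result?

Step 1: Mutable default dict is shared across calls.
Step 2: First call adds 5: 10. Second call adds 3: 6.
Step 3: result = {5: 10, 3: 6}

The answer is {5: 10, 3: 6}.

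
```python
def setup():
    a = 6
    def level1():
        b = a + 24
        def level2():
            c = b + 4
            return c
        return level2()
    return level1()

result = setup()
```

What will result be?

Step 1: a = 6. b = a + 24 = 30.
Step 2: c = b + 4 = 30 + 4 = 34.
Step 3: result = 34

The answer is 34.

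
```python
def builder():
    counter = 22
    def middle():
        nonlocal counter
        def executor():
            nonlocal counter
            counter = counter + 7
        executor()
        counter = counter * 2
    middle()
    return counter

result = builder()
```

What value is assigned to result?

Step 1: counter = 22.
Step 2: executor() adds 7: counter = 22 + 7 = 29.
Step 3: middle() doubles: counter = 29 * 2 = 58.
Step 4: result = 58

The answer is 58.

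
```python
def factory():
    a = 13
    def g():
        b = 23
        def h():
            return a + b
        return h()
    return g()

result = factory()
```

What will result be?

Step 1: factory() defines a = 13. g() defines b = 23.
Step 2: h() accesses both from enclosing scopes: a = 13, b = 23.
Step 3: result = 13 + 23 = 36

The answer is 36.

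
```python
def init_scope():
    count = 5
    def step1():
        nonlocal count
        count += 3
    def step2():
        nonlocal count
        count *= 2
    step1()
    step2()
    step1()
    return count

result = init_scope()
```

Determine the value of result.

Step 1: count = 5.
Step 2: step1(): count = 5 + 3 = 8.
Step 3: step2(): count = 8 * 2 = 16.
Step 4: step1(): count = 16 + 3 = 19. result = 19

The answer is 19.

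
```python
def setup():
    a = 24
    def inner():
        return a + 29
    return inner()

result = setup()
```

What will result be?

Step 1: setup() defines a = 24.
Step 2: inner() reads a = 24 from enclosing scope, returns 24 + 29 = 53.
Step 3: result = 53

The answer is 53.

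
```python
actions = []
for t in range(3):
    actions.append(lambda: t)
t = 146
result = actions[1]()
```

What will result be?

Step 1: Lambdas capture the variable t by reference, not by value.
Step 2: After the loop, t is reassigned to 146.
Step 3: actions[1]() looks up the current t = 146. result = 146

The answer is 146.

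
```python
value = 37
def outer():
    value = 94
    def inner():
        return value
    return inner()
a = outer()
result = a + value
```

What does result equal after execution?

Step 1: outer() has local value = 94. inner() reads from enclosing.
Step 2: outer() returns 94. Global value = 37 unchanged.
Step 3: result = 94 + 37 = 131

The answer is 131.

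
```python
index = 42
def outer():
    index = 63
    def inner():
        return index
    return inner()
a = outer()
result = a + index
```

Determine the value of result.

Step 1: outer() has local index = 63. inner() reads from enclosing.
Step 2: outer() returns 63. Global index = 42 unchanged.
Step 3: result = 63 + 42 = 105

The answer is 105.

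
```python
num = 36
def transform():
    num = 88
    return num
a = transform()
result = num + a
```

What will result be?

Step 1: Global num = 36. transform() returns local num = 88.
Step 2: a = 88. Global num still = 36.
Step 3: result = 36 + 88 = 124

The answer is 124.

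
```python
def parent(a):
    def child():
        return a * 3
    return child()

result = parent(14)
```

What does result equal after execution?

Step 1: parent(14) binds parameter a = 14.
Step 2: child() accesses a = 14 from enclosing scope.
Step 3: result = 14 * 3 = 42

The answer is 42.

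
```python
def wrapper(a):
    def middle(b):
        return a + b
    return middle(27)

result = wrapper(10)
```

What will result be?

Step 1: wrapper(10) passes a = 10.
Step 2: middle(27) has b = 27, reads a = 10 from enclosing.
Step 3: result = 10 + 27 = 37

The answer is 37.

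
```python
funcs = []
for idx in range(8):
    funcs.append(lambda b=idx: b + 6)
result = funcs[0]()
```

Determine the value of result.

Step 1: Default argument b=idx captures idx's value at definition time.
Step 2: funcs[0] was defined when idx = 0, so b defaults to 0.
Step 3: result = 0 + 6 = 6 (default arg fixes the late binding issue)

The answer is 6.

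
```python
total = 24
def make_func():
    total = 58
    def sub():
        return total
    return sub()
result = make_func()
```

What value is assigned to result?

Step 1: total = 24 globally, but make_func() defines total = 58 locally.
Step 2: sub() looks up total. Not in local scope, so checks enclosing scope (make_func) and finds total = 58.
Step 3: result = 58

The answer is 58.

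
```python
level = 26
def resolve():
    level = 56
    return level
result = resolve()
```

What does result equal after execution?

Step 1: Global level = 26.
Step 2: resolve() creates local level = 56, shadowing the global.
Step 3: Returns local level = 56. result = 56

The answer is 56.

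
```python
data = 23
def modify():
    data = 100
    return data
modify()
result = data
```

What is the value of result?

Step 1: Global data = 23.
Step 2: modify() creates local data = 100 (shadow, not modification).
Step 3: After modify() returns, global data is unchanged. result = 23

The answer is 23.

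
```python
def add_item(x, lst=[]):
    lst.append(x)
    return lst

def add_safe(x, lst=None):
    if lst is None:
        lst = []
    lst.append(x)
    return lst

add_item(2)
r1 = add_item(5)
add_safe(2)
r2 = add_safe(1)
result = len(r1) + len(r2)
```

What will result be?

Step 1: add_item shares mutable default: after 2 calls, lst = [2, 5], len = 2.
Step 2: add_safe creates fresh list each time: r2 = [1], len = 1.
Step 3: result = 2 + 1 = 3

The answer is 3.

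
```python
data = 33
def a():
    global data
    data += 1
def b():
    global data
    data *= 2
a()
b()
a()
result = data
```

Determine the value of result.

Step 1: data = 33.
Step 2: a(): data = 33 + 1 = 34.
Step 3: b(): data = 34 * 2 = 68.
Step 4: a(): data = 68 + 1 = 69

The answer is 69.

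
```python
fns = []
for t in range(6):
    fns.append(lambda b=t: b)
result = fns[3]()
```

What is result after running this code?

Step 1: Default argument b=t captures t's value at each iteration.
Step 2: fns[3] captured b = 3 when t was 3.
Step 3: result = 3

The answer is 3.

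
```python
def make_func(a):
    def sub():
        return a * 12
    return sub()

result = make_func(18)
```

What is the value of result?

Step 1: make_func(18) binds parameter a = 18.
Step 2: sub() accesses a = 18 from enclosing scope.
Step 3: result = 18 * 12 = 216

The answer is 216.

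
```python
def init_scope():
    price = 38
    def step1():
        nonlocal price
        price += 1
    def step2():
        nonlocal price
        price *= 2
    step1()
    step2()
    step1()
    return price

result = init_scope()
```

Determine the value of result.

Step 1: price = 38.
Step 2: step1(): price = 38 + 1 = 39.
Step 3: step2(): price = 39 * 2 = 78.
Step 4: step1(): price = 78 + 1 = 79. result = 79

The answer is 79.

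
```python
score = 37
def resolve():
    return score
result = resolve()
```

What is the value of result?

Step 1: score = 37 is defined in the global scope.
Step 2: resolve() looks up score. No local score exists, so Python checks the global scope via LEGB rule and finds score = 37.
Step 3: result = 37

The answer is 37.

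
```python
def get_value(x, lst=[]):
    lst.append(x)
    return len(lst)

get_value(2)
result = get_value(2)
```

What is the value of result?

Step 1: Mutable default list persists between calls.
Step 2: First call: lst = [2], len = 1. Second call: lst = [2, 2], len = 2.
Step 3: result = 2

The answer is 2.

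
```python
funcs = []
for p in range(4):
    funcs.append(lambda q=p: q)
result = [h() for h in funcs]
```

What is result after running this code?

Step 1: Default arg q=p captures p at each iteration.
Step 2: Each lambda has its own default: 0, 1, ..., 3.
Step 3: result = [0, 1, 2, 3]

The answer is [0, 1, 2, 3].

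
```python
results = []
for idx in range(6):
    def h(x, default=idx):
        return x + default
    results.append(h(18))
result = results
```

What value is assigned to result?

Step 1: Default argument default=idx is evaluated at function definition time.
Step 2: Each iteration creates h with default = current idx value.
Step 3: h(18) returns 18 + default. results = [18, 19, 20, 21, 22, 23]

The answer is [18, 19, 20, 21, 22, 23].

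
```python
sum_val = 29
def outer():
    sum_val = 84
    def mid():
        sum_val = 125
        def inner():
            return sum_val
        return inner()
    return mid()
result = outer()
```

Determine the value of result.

Step 1: Three levels of shadowing: global 29, outer 84, mid 125.
Step 2: inner() finds sum_val = 125 in enclosing mid() scope.
Step 3: result = 125

The answer is 125.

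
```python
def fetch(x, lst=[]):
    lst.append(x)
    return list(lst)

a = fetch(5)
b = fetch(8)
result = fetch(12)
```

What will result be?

Step 1: Default list is shared. list() creates copies for return values.
Step 2: Internal list grows: [5] -> [5, 8] -> [5, 8, 12].
Step 3: result = [5, 8, 12]

The answer is [5, 8, 12].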